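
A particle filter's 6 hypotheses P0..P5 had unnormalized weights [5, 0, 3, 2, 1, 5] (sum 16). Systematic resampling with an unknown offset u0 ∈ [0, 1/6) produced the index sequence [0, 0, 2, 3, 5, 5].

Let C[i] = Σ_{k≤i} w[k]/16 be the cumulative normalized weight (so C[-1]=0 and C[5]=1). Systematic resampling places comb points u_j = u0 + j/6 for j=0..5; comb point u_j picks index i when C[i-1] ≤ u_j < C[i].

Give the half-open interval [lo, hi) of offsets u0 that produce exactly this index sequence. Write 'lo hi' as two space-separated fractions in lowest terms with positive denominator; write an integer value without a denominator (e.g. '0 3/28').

C = [5/16, 5/16, 1/2, 5/8, 11/16, 1]
j=0 picked index 0: u0 ∈ [0, 5/16)
j=1 picked index 0: u0 ∈ [-1/6, 7/48)
j=2 picked index 2: u0 ∈ [-1/48, 1/6)
j=3 picked index 3: u0 ∈ [0, 1/8)
j=4 picked index 5: u0 ∈ [1/48, 1/3)
j=5 picked index 5: u0 ∈ [-7/48, 1/6)
intersection: [1/48, 1/8)

1/48 1/8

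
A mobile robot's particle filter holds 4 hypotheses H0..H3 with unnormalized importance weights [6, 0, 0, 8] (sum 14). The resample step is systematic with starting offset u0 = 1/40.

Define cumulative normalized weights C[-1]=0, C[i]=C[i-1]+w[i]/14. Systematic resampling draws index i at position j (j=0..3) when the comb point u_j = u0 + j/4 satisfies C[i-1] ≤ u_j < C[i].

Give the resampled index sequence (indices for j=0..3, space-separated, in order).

C = [3/7, 3/7, 3/7, 1]
j=0: u_0=1/40 ∈ [0, 3/7) → index 0
j=1: u_1=11/40 ∈ [0, 3/7) → index 0
j=2: u_2=21/40 ∈ [3/7, 1) → index 3
j=3: u_3=31/40 ∈ [3/7, 1) → index 3

0 0 3 3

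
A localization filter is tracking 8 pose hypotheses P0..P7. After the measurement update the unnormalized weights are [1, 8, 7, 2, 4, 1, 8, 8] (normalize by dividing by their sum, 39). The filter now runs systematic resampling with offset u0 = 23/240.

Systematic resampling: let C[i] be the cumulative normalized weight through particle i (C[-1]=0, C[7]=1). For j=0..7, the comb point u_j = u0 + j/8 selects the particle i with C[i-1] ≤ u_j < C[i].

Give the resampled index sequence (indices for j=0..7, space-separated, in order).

C = [1/39, 3/13, 16/39, 6/13, 22/39, 23/39, 31/39, 1]
j=0: u_0=23/240 ∈ [1/39, 3/13) → index 1
j=1: u_1=53/240 ∈ [1/39, 3/13) → index 1
j=2: u_2=83/240 ∈ [3/13, 16/39) → index 2
j=3: u_3=113/240 ∈ [6/13, 22/39) → index 4
j=4: u_4=143/240 ∈ [23/39, 31/39) → index 6
j=5: u_5=173/240 ∈ [23/39, 31/39) → index 6
j=6: u_6=203/240 ∈ [31/39, 1) → index 7
j=7: u_7=233/240 ∈ [31/39, 1) → index 7

1 1 2 4 6 6 7 7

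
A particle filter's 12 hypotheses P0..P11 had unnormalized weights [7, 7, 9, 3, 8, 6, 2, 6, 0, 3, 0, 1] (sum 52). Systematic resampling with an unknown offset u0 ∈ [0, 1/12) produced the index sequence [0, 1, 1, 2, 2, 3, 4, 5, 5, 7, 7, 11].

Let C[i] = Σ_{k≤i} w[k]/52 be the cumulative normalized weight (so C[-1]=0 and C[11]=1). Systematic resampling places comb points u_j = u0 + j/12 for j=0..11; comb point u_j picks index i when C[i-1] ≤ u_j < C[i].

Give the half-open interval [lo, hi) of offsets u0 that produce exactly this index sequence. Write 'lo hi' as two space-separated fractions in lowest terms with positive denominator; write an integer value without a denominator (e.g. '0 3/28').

11/156 1/12

C = [7/52, 7/26, 23/52, 1/2, 17/26, 10/13, 21/26, 12/13, 12/13, 51/52, 51/52, 1]
j=0 picked index 0: u0 ∈ [0, 7/52)
j=1 picked index 1: u0 ∈ [2/39, 29/156)
j=2 picked index 1: u0 ∈ [-5/156, 4/39)
j=3 picked index 2: u0 ∈ [1/52, 5/26)
j=4 picked index 2: u0 ∈ [-5/78, 17/156)
j=5 picked index 3: u0 ∈ [1/39, 1/12)
j=6 picked index 4: u0 ∈ [0, 2/13)
j=7 picked index 5: u0 ∈ [11/156, 29/156)
j=8 picked index 5: u0 ∈ [-1/78, 4/39)
j=9 picked index 7: u0 ∈ [3/52, 9/52)
j=10 picked index 7: u0 ∈ [-1/39, 7/78)
j=11 picked index 11: u0 ∈ [5/78, 1/12)
intersection: [11/156, 1/12)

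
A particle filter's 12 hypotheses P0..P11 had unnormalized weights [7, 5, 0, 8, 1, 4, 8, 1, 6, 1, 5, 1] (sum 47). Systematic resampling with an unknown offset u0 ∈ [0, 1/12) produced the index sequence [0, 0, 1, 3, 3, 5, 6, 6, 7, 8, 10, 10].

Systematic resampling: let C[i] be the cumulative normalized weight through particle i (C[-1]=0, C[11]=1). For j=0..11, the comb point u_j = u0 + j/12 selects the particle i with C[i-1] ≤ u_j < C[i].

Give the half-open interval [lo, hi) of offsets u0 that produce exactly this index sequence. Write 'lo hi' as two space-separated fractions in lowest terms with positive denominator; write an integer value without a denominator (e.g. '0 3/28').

11/282 8/141

C = [7/47, 12/47, 12/47, 20/47, 21/47, 25/47, 33/47, 34/47, 40/47, 41/47, 46/47, 1]
j=0 picked index 0: u0 ∈ [0, 7/47)
j=1 picked index 0: u0 ∈ [-1/12, 37/564)
j=2 picked index 1: u0 ∈ [-5/282, 25/282)
j=3 picked index 3: u0 ∈ [1/188, 33/188)
j=4 picked index 3: u0 ∈ [-11/141, 13/141)
j=5 picked index 5: u0 ∈ [17/564, 65/564)
j=6 picked index 6: u0 ∈ [3/94, 19/94)
j=7 picked index 6: u0 ∈ [-29/564, 67/564)
j=8 picked index 7: u0 ∈ [5/141, 8/141)
j=9 picked index 8: u0 ∈ [-5/188, 19/188)
j=10 picked index 10: u0 ∈ [11/282, 41/282)
j=11 picked index 10: u0 ∈ [-25/564, 35/564)
intersection: [11/282, 8/141)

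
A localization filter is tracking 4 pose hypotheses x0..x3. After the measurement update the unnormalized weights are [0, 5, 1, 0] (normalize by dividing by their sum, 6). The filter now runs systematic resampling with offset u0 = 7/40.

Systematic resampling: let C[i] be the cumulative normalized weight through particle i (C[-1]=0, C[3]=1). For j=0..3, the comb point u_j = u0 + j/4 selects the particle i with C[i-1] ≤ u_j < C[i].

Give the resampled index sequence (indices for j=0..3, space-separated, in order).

C = [0, 5/6, 1, 1]
j=0: u_0=7/40 ∈ [0, 5/6) → index 1
j=1: u_1=17/40 ∈ [0, 5/6) → index 1
j=2: u_2=27/40 ∈ [0, 5/6) → index 1
j=3: u_3=37/40 ∈ [5/6, 1) → index 2

1 1 1 2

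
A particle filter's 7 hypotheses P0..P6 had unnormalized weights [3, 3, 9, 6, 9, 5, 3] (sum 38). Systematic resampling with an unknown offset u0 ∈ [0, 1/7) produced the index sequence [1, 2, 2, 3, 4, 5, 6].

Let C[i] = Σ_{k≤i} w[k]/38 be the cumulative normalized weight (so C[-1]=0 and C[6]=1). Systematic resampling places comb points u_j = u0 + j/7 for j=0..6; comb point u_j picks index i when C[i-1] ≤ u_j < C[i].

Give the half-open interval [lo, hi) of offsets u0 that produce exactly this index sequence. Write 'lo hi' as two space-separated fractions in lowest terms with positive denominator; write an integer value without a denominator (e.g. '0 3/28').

3/38 29/266

C = [3/38, 3/19, 15/38, 21/38, 15/19, 35/38, 1]
j=0 picked index 1: u0 ∈ [3/38, 3/19)
j=1 picked index 2: u0 ∈ [2/133, 67/266)
j=2 picked index 2: u0 ∈ [-17/133, 29/266)
j=3 picked index 3: u0 ∈ [-9/266, 33/266)
j=4 picked index 4: u0 ∈ [-5/266, 29/133)
j=5 picked index 5: u0 ∈ [10/133, 55/266)
j=6 picked index 6: u0 ∈ [17/266, 1/7)
intersection: [3/38, 29/266)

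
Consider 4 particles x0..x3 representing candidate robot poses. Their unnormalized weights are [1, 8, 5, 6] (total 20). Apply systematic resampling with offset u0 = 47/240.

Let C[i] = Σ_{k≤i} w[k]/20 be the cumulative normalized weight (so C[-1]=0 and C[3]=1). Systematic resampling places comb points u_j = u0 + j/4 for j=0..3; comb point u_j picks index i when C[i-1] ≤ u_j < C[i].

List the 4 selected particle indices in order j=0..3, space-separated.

C = [1/20, 9/20, 7/10, 1]
j=0: u_0=47/240 ∈ [1/20, 9/20) → index 1
j=1: u_1=107/240 ∈ [1/20, 9/20) → index 1
j=2: u_2=167/240 ∈ [9/20, 7/10) → index 2
j=3: u_3=227/240 ∈ [7/10, 1) → index 3

1 1 2 3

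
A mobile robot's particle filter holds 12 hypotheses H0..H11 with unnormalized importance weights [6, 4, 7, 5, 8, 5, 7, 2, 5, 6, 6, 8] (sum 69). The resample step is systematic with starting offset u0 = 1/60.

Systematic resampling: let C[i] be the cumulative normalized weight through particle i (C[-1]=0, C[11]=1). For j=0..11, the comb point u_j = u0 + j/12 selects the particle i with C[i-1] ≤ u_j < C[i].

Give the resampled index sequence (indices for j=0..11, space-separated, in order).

0 1 2 3 4 4 6 6 8 9 10 11

C = [2/23, 10/69, 17/69, 22/69, 10/23, 35/69, 14/23, 44/69, 49/69, 55/69, 61/69, 1]
j=0: u_0=1/60 ∈ [0, 2/23) → index 0
j=1: u_1=1/10 ∈ [2/23, 10/69) → index 1
j=2: u_2=11/60 ∈ [10/69, 17/69) → index 2
j=3: u_3=4/15 ∈ [17/69, 22/69) → index 3
j=4: u_4=7/20 ∈ [22/69, 10/23) → index 4
j=5: u_5=13/30 ∈ [22/69, 10/23) → index 4
j=6: u_6=31/60 ∈ [35/69, 14/23) → index 6
j=7: u_7=3/5 ∈ [35/69, 14/23) → index 6
j=8: u_8=41/60 ∈ [44/69, 49/69) → index 8
j=9: u_9=23/30 ∈ [49/69, 55/69) → index 9
j=10: u_10=17/20 ∈ [55/69, 61/69) → index 10
j=11: u_11=14/15 ∈ [61/69, 1) → index 11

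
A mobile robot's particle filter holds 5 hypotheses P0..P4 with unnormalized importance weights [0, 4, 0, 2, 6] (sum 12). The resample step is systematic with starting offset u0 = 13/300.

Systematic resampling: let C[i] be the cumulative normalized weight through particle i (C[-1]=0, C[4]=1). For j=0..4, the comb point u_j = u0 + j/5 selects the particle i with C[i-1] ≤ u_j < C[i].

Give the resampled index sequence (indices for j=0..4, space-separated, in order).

1 1 3 4 4

C = [0, 1/3, 1/3, 1/2, 1]
j=0: u_0=13/300 ∈ [0, 1/3) → index 1
j=1: u_1=73/300 ∈ [0, 1/3) → index 1
j=2: u_2=133/300 ∈ [1/3, 1/2) → index 3
j=3: u_3=193/300 ∈ [1/2, 1) → index 4
j=4: u_4=253/300 ∈ [1/2, 1) → index 4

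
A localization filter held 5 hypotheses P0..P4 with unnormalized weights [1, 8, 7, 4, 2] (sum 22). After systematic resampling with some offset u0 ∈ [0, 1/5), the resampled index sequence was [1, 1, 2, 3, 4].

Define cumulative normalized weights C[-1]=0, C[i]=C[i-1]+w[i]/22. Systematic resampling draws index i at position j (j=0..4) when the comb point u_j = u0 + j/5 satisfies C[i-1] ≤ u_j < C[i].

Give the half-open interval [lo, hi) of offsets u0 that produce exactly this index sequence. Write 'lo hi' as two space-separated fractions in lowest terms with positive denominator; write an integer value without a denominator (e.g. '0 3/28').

C = [1/22, 9/22, 8/11, 10/11, 1]
j=0 picked index 1: u0 ∈ [1/22, 9/22)
j=1 picked index 1: u0 ∈ [-17/110, 23/110)
j=2 picked index 2: u0 ∈ [1/110, 18/55)
j=3 picked index 3: u0 ∈ [7/55, 17/55)
j=4 picked index 4: u0 ∈ [6/55, 1/5)
intersection: [7/55, 1/5)

7/55 1/5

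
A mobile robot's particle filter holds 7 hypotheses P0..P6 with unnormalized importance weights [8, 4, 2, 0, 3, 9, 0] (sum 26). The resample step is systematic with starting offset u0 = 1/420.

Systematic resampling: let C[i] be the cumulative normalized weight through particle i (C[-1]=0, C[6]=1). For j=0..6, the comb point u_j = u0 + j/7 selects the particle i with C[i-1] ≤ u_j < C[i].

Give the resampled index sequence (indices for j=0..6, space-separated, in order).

0 0 0 1 4 5 5

C = [4/13, 6/13, 7/13, 7/13, 17/26, 1, 1]
j=0: u_0=1/420 ∈ [0, 4/13) → index 0
j=1: u_1=61/420 ∈ [0, 4/13) → index 0
j=2: u_2=121/420 ∈ [0, 4/13) → index 0
j=3: u_3=181/420 ∈ [4/13, 6/13) → index 1
j=4: u_4=241/420 ∈ [7/13, 17/26) → index 4
j=5: u_5=43/60 ∈ [17/26, 1) → index 5
j=6: u_6=361/420 ∈ [17/26, 1) → index 5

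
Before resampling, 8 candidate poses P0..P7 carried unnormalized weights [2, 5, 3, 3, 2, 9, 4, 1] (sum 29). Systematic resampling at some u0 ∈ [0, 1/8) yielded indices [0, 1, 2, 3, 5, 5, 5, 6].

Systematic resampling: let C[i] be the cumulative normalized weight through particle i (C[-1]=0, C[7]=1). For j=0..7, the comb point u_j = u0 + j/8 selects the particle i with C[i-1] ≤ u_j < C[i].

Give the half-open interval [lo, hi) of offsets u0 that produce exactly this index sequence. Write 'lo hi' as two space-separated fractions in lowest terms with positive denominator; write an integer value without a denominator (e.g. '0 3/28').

C = [2/29, 7/29, 10/29, 13/29, 15/29, 24/29, 28/29, 1]
j=0 picked index 0: u0 ∈ [0, 2/29)
j=1 picked index 1: u0 ∈ [-13/232, 27/232)
j=2 picked index 2: u0 ∈ [-1/116, 11/116)
j=3 picked index 3: u0 ∈ [-7/232, 17/232)
j=4 picked index 5: u0 ∈ [1/58, 19/58)
j=5 picked index 5: u0 ∈ [-25/232, 47/232)
j=6 picked index 5: u0 ∈ [-27/116, 9/116)
j=7 picked index 6: u0 ∈ [-11/232, 21/232)
intersection: [1/58, 2/29)

1/58 2/29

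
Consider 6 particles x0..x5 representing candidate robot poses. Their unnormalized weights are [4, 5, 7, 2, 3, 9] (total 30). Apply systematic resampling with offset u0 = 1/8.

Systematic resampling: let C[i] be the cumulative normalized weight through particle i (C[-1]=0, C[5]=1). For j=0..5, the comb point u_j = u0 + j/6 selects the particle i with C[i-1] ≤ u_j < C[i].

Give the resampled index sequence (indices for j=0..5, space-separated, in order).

0 1 2 4 5 5

C = [2/15, 3/10, 8/15, 3/5, 7/10, 1]
j=0: u_0=1/8 ∈ [0, 2/15) → index 0
j=1: u_1=7/24 ∈ [2/15, 3/10) → index 1
j=2: u_2=11/24 ∈ [3/10, 8/15) → index 2
j=3: u_3=5/8 ∈ [3/5, 7/10) → index 4
j=4: u_4=19/24 ∈ [7/10, 1) → index 5
j=5: u_5=23/24 ∈ [7/10, 1) → index 5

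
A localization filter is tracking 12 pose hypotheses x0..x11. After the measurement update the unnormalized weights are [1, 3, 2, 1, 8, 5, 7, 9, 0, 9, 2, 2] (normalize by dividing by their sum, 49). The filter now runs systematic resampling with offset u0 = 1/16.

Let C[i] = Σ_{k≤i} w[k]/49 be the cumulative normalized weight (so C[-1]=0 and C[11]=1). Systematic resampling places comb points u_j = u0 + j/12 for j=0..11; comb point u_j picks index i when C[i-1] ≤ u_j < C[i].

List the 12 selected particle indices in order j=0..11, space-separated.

1 4 4 5 5 6 7 7 7 9 9 11

C = [1/49, 4/49, 6/49, 1/7, 15/49, 20/49, 27/49, 36/49, 36/49, 45/49, 47/49, 1]
j=0: u_0=1/16 ∈ [1/49, 4/49) → index 1
j=1: u_1=7/48 ∈ [1/7, 15/49) → index 4
j=2: u_2=11/48 ∈ [1/7, 15/49) → index 4
j=3: u_3=5/16 ∈ [15/49, 20/49) → index 5
j=4: u_4=19/48 ∈ [15/49, 20/49) → index 5
j=5: u_5=23/48 ∈ [20/49, 27/49) → index 6
j=6: u_6=9/16 ∈ [27/49, 36/49) → index 7
j=7: u_7=31/48 ∈ [27/49, 36/49) → index 7
j=8: u_8=35/48 ∈ [27/49, 36/49) → index 7
j=9: u_9=13/16 ∈ [36/49, 45/49) → index 9
j=10: u_10=43/48 ∈ [36/49, 45/49) → index 9
j=11: u_11=47/48 ∈ [47/49, 1) → index 11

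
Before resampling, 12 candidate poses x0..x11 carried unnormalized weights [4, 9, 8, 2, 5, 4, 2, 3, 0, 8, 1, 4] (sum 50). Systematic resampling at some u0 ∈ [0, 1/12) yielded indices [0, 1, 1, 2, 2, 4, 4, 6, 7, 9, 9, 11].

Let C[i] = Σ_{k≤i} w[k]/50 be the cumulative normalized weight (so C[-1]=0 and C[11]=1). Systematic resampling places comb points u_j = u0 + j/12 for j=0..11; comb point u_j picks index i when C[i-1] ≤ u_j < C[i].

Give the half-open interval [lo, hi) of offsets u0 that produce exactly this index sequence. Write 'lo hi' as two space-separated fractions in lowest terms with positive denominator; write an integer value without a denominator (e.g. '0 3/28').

C = [2/25, 13/50, 21/50, 23/50, 14/25, 16/25, 17/25, 37/50, 37/50, 9/10, 23/25, 1]
j=0 picked index 0: u0 ∈ [0, 2/25)
j=1 picked index 1: u0 ∈ [-1/300, 53/300)
j=2 picked index 1: u0 ∈ [-13/150, 7/75)
j=3 picked index 2: u0 ∈ [1/100, 17/100)
j=4 picked index 2: u0 ∈ [-11/150, 13/150)
j=5 picked index 4: u0 ∈ [13/300, 43/300)
j=6 picked index 4: u0 ∈ [-1/25, 3/50)
j=7 picked index 6: u0 ∈ [17/300, 29/300)
j=8 picked index 7: u0 ∈ [1/75, 11/150)
j=9 picked index 9: u0 ∈ [-1/100, 3/20)
j=10 picked index 9: u0 ∈ [-7/75, 1/15)
j=11 picked index 11: u0 ∈ [1/300, 1/12)
intersection: [17/300, 3/50)

17/300 3/50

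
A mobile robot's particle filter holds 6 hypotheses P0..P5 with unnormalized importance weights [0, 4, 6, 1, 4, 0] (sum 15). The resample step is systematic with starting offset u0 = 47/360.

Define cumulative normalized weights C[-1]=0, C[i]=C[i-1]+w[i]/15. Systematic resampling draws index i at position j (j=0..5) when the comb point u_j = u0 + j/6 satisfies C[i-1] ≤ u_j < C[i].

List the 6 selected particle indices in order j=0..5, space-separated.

C = [0, 4/15, 2/3, 11/15, 1, 1]
j=0: u_0=47/360 ∈ [0, 4/15) → index 1
j=1: u_1=107/360 ∈ [4/15, 2/3) → index 2
j=2: u_2=167/360 ∈ [4/15, 2/3) → index 2
j=3: u_3=227/360 ∈ [4/15, 2/3) → index 2
j=4: u_4=287/360 ∈ [11/15, 1) → index 4
j=5: u_5=347/360 ∈ [11/15, 1) → index 4

1 2 2 2 4 4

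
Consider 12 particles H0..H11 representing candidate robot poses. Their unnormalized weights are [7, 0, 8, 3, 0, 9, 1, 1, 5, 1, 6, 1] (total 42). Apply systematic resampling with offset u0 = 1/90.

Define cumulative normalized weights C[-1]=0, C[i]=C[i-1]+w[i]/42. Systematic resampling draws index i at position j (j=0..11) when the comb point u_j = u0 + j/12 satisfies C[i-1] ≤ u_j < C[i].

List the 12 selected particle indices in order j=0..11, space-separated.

C = [1/6, 1/6, 5/14, 3/7, 3/7, 9/14, 2/3, 29/42, 17/21, 5/6, 41/42, 1]
j=0: u_0=1/90 ∈ [0, 1/6) → index 0
j=1: u_1=17/180 ∈ [0, 1/6) → index 0
j=2: u_2=8/45 ∈ [1/6, 5/14) → index 2
j=3: u_3=47/180 ∈ [1/6, 5/14) → index 2
j=4: u_4=31/90 ∈ [1/6, 5/14) → index 2
j=5: u_5=77/180 ∈ [5/14, 3/7) → index 3
j=6: u_6=23/45 ∈ [3/7, 9/14) → index 5
j=7: u_7=107/180 ∈ [3/7, 9/14) → index 5
j=8: u_8=61/90 ∈ [2/3, 29/42) → index 7
j=9: u_9=137/180 ∈ [29/42, 17/21) → index 8
j=10: u_10=38/45 ∈ [5/6, 41/42) → index 10
j=11: u_11=167/180 ∈ [5/6, 41/42) → index 10

0 0 2 2 2 3 5 5 7 8 10 10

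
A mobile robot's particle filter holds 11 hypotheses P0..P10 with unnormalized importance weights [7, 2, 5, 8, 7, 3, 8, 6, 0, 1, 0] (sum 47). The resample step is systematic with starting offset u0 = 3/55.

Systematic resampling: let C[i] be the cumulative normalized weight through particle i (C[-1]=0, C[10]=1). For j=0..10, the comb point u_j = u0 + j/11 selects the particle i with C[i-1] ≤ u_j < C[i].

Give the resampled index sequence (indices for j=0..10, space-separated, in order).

C = [7/47, 9/47, 14/47, 22/47, 29/47, 32/47, 40/47, 46/47, 46/47, 1, 1]
j=0: u_0=3/55 ∈ [0, 7/47) → index 0
j=1: u_1=8/55 ∈ [0, 7/47) → index 0
j=2: u_2=13/55 ∈ [9/47, 14/47) → index 2
j=3: u_3=18/55 ∈ [14/47, 22/47) → index 3
j=4: u_4=23/55 ∈ [14/47, 22/47) → index 3
j=5: u_5=28/55 ∈ [22/47, 29/47) → index 4
j=6: u_6=3/5 ∈ [22/47, 29/47) → index 4
j=7: u_7=38/55 ∈ [32/47, 40/47) → index 6
j=8: u_8=43/55 ∈ [32/47, 40/47) → index 6
j=9: u_9=48/55 ∈ [40/47, 46/47) → index 7
j=10: u_10=53/55 ∈ [40/47, 46/47) → index 7

0 0 2 3 3 4 4 6 6 7 7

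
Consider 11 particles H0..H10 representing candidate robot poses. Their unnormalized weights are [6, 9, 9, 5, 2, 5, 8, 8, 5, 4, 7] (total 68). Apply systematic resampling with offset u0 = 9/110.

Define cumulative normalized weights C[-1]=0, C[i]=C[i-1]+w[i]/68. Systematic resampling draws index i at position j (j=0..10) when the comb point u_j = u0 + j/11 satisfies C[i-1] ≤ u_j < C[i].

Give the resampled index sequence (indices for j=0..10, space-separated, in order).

C = [3/34, 15/68, 6/17, 29/68, 31/68, 9/17, 11/17, 13/17, 57/68, 61/68, 1]
j=0: u_0=9/110 ∈ [0, 3/34) → index 0
j=1: u_1=19/110 ∈ [3/34, 15/68) → index 1
j=2: u_2=29/110 ∈ [15/68, 6/17) → index 2
j=3: u_3=39/110 ∈ [6/17, 29/68) → index 3
j=4: u_4=49/110 ∈ [29/68, 31/68) → index 4
j=5: u_5=59/110 ∈ [9/17, 11/17) → index 6
j=6: u_6=69/110 ∈ [9/17, 11/17) → index 6
j=7: u_7=79/110 ∈ [11/17, 13/17) → index 7
j=8: u_8=89/110 ∈ [13/17, 57/68) → index 8
j=9: u_9=9/10 ∈ [61/68, 1) → index 10
j=10: u_10=109/110 ∈ [61/68, 1) → index 10

0 1 2 3 4 6 6 7 8 10 10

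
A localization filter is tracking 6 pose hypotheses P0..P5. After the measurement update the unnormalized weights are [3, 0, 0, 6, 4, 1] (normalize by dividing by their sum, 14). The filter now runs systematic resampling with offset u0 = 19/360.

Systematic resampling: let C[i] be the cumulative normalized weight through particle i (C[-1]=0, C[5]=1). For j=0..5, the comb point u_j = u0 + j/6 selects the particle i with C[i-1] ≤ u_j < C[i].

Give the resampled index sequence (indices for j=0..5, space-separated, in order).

0 3 3 3 4 4

C = [3/14, 3/14, 3/14, 9/14, 13/14, 1]
j=0: u_0=19/360 ∈ [0, 3/14) → index 0
j=1: u_1=79/360 ∈ [3/14, 9/14) → index 3
j=2: u_2=139/360 ∈ [3/14, 9/14) → index 3
j=3: u_3=199/360 ∈ [3/14, 9/14) → index 3
j=4: u_4=259/360 ∈ [9/14, 13/14) → index 4
j=5: u_5=319/360 ∈ [9/14, 13/14) → index 4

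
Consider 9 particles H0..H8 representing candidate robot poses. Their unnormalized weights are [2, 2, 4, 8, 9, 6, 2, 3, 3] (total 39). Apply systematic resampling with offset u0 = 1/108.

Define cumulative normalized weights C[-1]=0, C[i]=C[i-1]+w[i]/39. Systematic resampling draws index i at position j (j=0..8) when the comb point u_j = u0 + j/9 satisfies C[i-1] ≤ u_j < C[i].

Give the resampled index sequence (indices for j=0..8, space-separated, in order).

C = [2/39, 4/39, 8/39, 16/39, 25/39, 31/39, 11/13, 12/13, 1]
j=0: u_0=1/108 ∈ [0, 2/39) → index 0
j=1: u_1=13/108 ∈ [4/39, 8/39) → index 2
j=2: u_2=25/108 ∈ [8/39, 16/39) → index 3
j=3: u_3=37/108 ∈ [8/39, 16/39) → index 3
j=4: u_4=49/108 ∈ [16/39, 25/39) → index 4
j=5: u_5=61/108 ∈ [16/39, 25/39) → index 4
j=6: u_6=73/108 ∈ [25/39, 31/39) → index 5
j=7: u_7=85/108 ∈ [25/39, 31/39) → index 5
j=8: u_8=97/108 ∈ [11/13, 12/13) → index 7

0 2 3 3 4 4 5 5 7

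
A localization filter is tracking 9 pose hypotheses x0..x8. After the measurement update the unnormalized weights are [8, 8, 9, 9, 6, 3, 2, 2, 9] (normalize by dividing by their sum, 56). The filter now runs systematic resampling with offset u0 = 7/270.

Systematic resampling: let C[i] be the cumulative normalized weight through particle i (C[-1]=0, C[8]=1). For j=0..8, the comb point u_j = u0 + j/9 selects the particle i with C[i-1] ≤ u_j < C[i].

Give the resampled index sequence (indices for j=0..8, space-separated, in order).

C = [1/7, 2/7, 25/56, 17/28, 5/7, 43/56, 45/56, 47/56, 1]
j=0: u_0=7/270 ∈ [0, 1/7) → index 0
j=1: u_1=37/270 ∈ [0, 1/7) → index 0
j=2: u_2=67/270 ∈ [1/7, 2/7) → index 1
j=3: u_3=97/270 ∈ [2/7, 25/56) → index 2
j=4: u_4=127/270 ∈ [25/56, 17/28) → index 3
j=5: u_5=157/270 ∈ [25/56, 17/28) → index 3
j=6: u_6=187/270 ∈ [17/28, 5/7) → index 4
j=7: u_7=217/270 ∈ [45/56, 47/56) → index 7
j=8: u_8=247/270 ∈ [47/56, 1) → index 8

0 0 1 2 3 3 4 7 8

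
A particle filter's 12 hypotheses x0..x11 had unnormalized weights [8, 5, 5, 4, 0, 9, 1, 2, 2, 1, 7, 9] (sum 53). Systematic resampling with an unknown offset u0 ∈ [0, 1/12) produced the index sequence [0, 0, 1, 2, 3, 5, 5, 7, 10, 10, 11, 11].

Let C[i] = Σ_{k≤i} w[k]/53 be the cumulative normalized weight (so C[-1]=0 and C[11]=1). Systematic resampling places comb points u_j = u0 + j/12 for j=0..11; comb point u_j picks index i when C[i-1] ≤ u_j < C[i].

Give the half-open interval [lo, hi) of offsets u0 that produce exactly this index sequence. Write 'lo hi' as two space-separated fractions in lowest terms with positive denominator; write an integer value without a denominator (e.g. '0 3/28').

C = [8/53, 13/53, 18/53, 22/53, 22/53, 31/53, 32/53, 34/53, 36/53, 37/53, 44/53, 1]
j=0 picked index 0: u0 ∈ [0, 8/53)
j=1 picked index 0: u0 ∈ [-1/12, 43/636)
j=2 picked index 1: u0 ∈ [-5/318, 25/318)
j=3 picked index 2: u0 ∈ [-1/212, 19/212)
j=4 picked index 3: u0 ∈ [1/159, 13/159)
j=5 picked index 5: u0 ∈ [-1/636, 107/636)
j=6 picked index 5: u0 ∈ [-9/106, 9/106)
j=7 picked index 7: u0 ∈ [13/636, 37/636)
j=8 picked index 10: u0 ∈ [5/159, 26/159)
j=9 picked index 10: u0 ∈ [-11/212, 17/212)
j=10 picked index 11: u0 ∈ [-1/318, 1/6)
j=11 picked index 11: u0 ∈ [-55/636, 1/12)
intersection: [5/159, 37/636)

5/159 37/636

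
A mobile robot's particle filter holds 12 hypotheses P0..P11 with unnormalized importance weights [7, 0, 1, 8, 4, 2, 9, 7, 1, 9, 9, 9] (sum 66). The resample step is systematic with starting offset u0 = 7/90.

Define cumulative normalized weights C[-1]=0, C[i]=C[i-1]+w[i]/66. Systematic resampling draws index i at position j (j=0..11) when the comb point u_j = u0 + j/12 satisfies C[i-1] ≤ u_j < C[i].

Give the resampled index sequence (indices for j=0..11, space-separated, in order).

0 3 4 5 6 7 8 9 10 10 11 11

C = [7/66, 7/66, 4/33, 8/33, 10/33, 1/3, 31/66, 19/33, 13/22, 8/11, 19/22, 1]
j=0: u_0=7/90 ∈ [0, 7/66) → index 0
j=1: u_1=29/180 ∈ [4/33, 8/33) → index 3
j=2: u_2=11/45 ∈ [8/33, 10/33) → index 4
j=3: u_3=59/180 ∈ [10/33, 1/3) → index 5
j=4: u_4=37/90 ∈ [1/3, 31/66) → index 6
j=5: u_5=89/180 ∈ [31/66, 19/33) → index 7
j=6: u_6=26/45 ∈ [19/33, 13/22) → index 8
j=7: u_7=119/180 ∈ [13/22, 8/11) → index 9
j=8: u_8=67/90 ∈ [8/11, 19/22) → index 10
j=9: u_9=149/180 ∈ [8/11, 19/22) → index 10
j=10: u_10=41/45 ∈ [19/22, 1) → index 11
j=11: u_11=179/180 ∈ [19/22, 1) → index 11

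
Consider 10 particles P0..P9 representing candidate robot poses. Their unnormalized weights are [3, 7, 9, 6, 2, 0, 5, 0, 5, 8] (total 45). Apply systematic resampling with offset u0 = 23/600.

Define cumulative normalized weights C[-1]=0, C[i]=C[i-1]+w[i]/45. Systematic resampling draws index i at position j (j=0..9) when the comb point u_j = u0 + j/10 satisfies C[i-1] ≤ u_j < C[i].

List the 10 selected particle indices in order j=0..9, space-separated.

0 1 2 2 3 3 6 8 9 9

C = [1/15, 2/9, 19/45, 5/9, 3/5, 3/5, 32/45, 32/45, 37/45, 1]
j=0: u_0=23/600 ∈ [0, 1/15) → index 0
j=1: u_1=83/600 ∈ [1/15, 2/9) → index 1
j=2: u_2=143/600 ∈ [2/9, 19/45) → index 2
j=3: u_3=203/600 ∈ [2/9, 19/45) → index 2
j=4: u_4=263/600 ∈ [19/45, 5/9) → index 3
j=5: u_5=323/600 ∈ [19/45, 5/9) → index 3
j=6: u_6=383/600 ∈ [3/5, 32/45) → index 6
j=7: u_7=443/600 ∈ [32/45, 37/45) → index 8
j=8: u_8=503/600 ∈ [37/45, 1) → index 9
j=9: u_9=563/600 ∈ [37/45, 1) → index 9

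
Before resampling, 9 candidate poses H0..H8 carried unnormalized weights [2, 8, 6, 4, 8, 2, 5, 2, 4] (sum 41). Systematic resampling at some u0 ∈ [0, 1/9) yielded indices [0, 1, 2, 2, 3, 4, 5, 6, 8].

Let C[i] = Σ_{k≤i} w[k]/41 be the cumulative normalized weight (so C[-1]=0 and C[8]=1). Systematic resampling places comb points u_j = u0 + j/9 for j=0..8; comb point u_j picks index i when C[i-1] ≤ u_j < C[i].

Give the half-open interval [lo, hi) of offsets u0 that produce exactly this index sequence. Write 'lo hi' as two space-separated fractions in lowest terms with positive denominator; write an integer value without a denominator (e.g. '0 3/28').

8/369 16/369

C = [2/41, 10/41, 16/41, 20/41, 28/41, 30/41, 35/41, 37/41, 1]
j=0 picked index 0: u0 ∈ [0, 2/41)
j=1 picked index 1: u0 ∈ [-23/369, 49/369)
j=2 picked index 2: u0 ∈ [8/369, 62/369)
j=3 picked index 2: u0 ∈ [-11/123, 7/123)
j=4 picked index 3: u0 ∈ [-20/369, 16/369)
j=5 picked index 4: u0 ∈ [-25/369, 47/369)
j=6 picked index 5: u0 ∈ [2/123, 8/123)
j=7 picked index 6: u0 ∈ [-17/369, 28/369)
j=8 picked index 8: u0 ∈ [5/369, 1/9)
intersection: [8/369, 16/369)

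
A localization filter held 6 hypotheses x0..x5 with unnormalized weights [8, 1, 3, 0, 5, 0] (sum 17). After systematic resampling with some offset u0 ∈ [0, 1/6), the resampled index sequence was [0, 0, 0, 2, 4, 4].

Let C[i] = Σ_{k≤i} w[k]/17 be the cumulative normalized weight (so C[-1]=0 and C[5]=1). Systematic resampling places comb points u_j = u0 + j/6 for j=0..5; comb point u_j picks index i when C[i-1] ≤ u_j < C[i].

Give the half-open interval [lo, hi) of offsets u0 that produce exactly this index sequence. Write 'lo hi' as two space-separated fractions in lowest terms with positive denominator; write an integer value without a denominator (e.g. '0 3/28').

2/51 7/51

C = [8/17, 9/17, 12/17, 12/17, 1, 1]
j=0 picked index 0: u0 ∈ [0, 8/17)
j=1 picked index 0: u0 ∈ [-1/6, 31/102)
j=2 picked index 0: u0 ∈ [-1/3, 7/51)
j=3 picked index 2: u0 ∈ [1/34, 7/34)
j=4 picked index 4: u0 ∈ [2/51, 1/3)
j=5 picked index 4: u0 ∈ [-13/102, 1/6)
intersection: [2/51, 7/51)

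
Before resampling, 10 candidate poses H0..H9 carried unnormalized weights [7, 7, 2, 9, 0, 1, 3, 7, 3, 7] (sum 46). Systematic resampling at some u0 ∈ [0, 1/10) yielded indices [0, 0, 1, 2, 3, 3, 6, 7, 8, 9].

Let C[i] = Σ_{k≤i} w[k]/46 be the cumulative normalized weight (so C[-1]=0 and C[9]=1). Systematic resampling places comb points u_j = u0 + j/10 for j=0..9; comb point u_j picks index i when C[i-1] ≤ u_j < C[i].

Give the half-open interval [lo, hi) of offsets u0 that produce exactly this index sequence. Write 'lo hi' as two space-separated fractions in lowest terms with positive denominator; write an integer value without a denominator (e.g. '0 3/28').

1/230 7/230

C = [7/46, 7/23, 8/23, 25/46, 25/46, 13/23, 29/46, 18/23, 39/46, 1]
j=0 picked index 0: u0 ∈ [0, 7/46)
j=1 picked index 0: u0 ∈ [-1/10, 6/115)
j=2 picked index 1: u0 ∈ [-11/230, 12/115)
j=3 picked index 2: u0 ∈ [1/230, 11/230)
j=4 picked index 3: u0 ∈ [-6/115, 33/230)
j=5 picked index 3: u0 ∈ [-7/46, 1/23)
j=6 picked index 6: u0 ∈ [-4/115, 7/230)
j=7 picked index 7: u0 ∈ [-8/115, 19/230)
j=8 picked index 8: u0 ∈ [-2/115, 11/230)
j=9 picked index 9: u0 ∈ [-6/115, 1/10)
intersection: [1/230, 7/230)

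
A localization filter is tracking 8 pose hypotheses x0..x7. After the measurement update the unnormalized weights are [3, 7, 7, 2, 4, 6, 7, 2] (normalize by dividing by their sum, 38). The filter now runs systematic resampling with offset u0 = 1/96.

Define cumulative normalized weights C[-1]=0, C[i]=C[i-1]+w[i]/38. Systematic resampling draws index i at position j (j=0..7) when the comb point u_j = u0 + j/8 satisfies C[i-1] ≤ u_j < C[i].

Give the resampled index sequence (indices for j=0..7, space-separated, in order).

C = [3/38, 5/19, 17/38, 1/2, 23/38, 29/38, 18/19, 1]
j=0: u_0=1/96 ∈ [0, 3/38) → index 0
j=1: u_1=13/96 ∈ [3/38, 5/19) → index 1
j=2: u_2=25/96 ∈ [3/38, 5/19) → index 1
j=3: u_3=37/96 ∈ [5/19, 17/38) → index 2
j=4: u_4=49/96 ∈ [1/2, 23/38) → index 4
j=5: u_5=61/96 ∈ [23/38, 29/38) → index 5
j=6: u_6=73/96 ∈ [23/38, 29/38) → index 5
j=7: u_7=85/96 ∈ [29/38, 18/19) → index 6

0 1 1 2 4 5 5 6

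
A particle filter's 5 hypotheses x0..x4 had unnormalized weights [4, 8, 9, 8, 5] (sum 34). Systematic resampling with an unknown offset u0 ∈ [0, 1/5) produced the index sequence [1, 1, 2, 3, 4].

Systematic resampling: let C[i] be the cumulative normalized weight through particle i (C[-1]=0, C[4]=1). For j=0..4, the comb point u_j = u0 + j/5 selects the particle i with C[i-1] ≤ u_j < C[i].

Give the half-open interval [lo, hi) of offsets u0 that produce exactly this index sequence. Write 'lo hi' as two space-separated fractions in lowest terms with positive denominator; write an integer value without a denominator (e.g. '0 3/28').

2/17 13/85

C = [2/17, 6/17, 21/34, 29/34, 1]
j=0 picked index 1: u0 ∈ [2/17, 6/17)
j=1 picked index 1: u0 ∈ [-7/85, 13/85)
j=2 picked index 2: u0 ∈ [-4/85, 37/170)
j=3 picked index 3: u0 ∈ [3/170, 43/170)
j=4 picked index 4: u0 ∈ [9/170, 1/5)
intersection: [2/17, 13/85)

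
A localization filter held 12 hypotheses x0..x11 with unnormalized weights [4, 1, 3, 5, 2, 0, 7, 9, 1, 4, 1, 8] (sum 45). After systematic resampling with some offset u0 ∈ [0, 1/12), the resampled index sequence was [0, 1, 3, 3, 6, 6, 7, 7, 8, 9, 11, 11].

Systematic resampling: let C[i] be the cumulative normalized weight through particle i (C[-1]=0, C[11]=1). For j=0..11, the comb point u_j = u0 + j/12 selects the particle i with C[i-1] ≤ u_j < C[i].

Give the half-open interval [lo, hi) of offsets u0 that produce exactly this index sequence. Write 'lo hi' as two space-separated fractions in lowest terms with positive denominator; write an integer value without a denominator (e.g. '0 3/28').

C = [4/45, 1/9, 8/45, 13/45, 1/3, 1/3, 22/45, 31/45, 32/45, 4/5, 37/45, 1]
j=0 picked index 0: u0 ∈ [0, 4/45)
j=1 picked index 1: u0 ∈ [1/180, 1/36)
j=2 picked index 3: u0 ∈ [1/90, 11/90)
j=3 picked index 3: u0 ∈ [-13/180, 7/180)
j=4 picked index 6: u0 ∈ [0, 7/45)
j=5 picked index 6: u0 ∈ [-1/12, 13/180)
j=6 picked index 7: u0 ∈ [-1/90, 17/90)
j=7 picked index 7: u0 ∈ [-17/180, 19/180)
j=8 picked index 8: u0 ∈ [1/45, 2/45)
j=9 picked index 9: u0 ∈ [-7/180, 1/20)
j=10 picked index 11: u0 ∈ [-1/90, 1/6)
j=11 picked index 11: u0 ∈ [-17/180, 1/12)
intersection: [1/45, 1/36)

1/45 1/36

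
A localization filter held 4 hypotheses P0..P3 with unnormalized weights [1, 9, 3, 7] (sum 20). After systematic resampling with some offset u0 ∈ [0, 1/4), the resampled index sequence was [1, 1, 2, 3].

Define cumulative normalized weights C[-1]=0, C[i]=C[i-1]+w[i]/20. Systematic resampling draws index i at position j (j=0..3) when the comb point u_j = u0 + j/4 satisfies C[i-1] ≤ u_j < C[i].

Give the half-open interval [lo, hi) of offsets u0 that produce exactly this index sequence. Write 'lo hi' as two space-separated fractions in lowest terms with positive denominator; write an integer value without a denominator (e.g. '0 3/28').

1/20 3/20

C = [1/20, 1/2, 13/20, 1]
j=0 picked index 1: u0 ∈ [1/20, 1/2)
j=1 picked index 1: u0 ∈ [-1/5, 1/4)
j=2 picked index 2: u0 ∈ [0, 3/20)
j=3 picked index 3: u0 ∈ [-1/10, 1/4)
intersection: [1/20, 3/20)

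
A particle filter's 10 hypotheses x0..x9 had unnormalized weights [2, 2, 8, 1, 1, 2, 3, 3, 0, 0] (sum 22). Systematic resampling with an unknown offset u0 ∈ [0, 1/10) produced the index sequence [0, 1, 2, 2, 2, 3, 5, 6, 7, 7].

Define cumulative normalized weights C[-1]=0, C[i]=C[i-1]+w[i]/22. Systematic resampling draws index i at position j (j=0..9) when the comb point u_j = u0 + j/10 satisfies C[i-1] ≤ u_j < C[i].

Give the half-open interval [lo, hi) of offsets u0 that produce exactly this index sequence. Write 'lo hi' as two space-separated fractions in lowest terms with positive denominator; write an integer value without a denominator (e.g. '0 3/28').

7/110 9/110

C = [1/11, 2/11, 6/11, 13/22, 7/11, 8/11, 19/22, 1, 1, 1]
j=0 picked index 0: u0 ∈ [0, 1/11)
j=1 picked index 1: u0 ∈ [-1/110, 9/110)
j=2 picked index 2: u0 ∈ [-1/55, 19/55)
j=3 picked index 2: u0 ∈ [-13/110, 27/110)
j=4 picked index 2: u0 ∈ [-12/55, 8/55)
j=5 picked index 3: u0 ∈ [1/22, 1/11)
j=6 picked index 5: u0 ∈ [2/55, 7/55)
j=7 picked index 6: u0 ∈ [3/110, 9/55)
j=8 picked index 7: u0 ∈ [7/110, 1/5)
j=9 picked index 7: u0 ∈ [-2/55, 1/10)
intersection: [7/110, 9/110)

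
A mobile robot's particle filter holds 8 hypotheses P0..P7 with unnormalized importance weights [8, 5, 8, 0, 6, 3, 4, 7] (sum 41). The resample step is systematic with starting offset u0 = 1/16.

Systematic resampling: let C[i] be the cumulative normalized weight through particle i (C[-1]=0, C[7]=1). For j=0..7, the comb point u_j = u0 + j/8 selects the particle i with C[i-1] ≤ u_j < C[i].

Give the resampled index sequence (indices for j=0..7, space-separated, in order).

0 0 1 2 4 5 6 7

C = [8/41, 13/41, 21/41, 21/41, 27/41, 30/41, 34/41, 1]
j=0: u_0=1/16 ∈ [0, 8/41) → index 0
j=1: u_1=3/16 ∈ [0, 8/41) → index 0
j=2: u_2=5/16 ∈ [8/41, 13/41) → index 1
j=3: u_3=7/16 ∈ [13/41, 21/41) → index 2
j=4: u_4=9/16 ∈ [21/41, 27/41) → index 4
j=5: u_5=11/16 ∈ [27/41, 30/41) → index 5
j=6: u_6=13/16 ∈ [30/41, 34/41) → index 6
j=7: u_7=15/16 ∈ [34/41, 1) → index 7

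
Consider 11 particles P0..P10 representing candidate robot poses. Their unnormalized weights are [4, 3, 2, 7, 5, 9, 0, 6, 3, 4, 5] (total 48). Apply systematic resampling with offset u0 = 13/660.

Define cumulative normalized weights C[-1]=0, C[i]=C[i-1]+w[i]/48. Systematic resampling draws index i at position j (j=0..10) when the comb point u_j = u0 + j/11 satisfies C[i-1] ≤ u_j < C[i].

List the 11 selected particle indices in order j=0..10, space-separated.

C = [1/12, 7/48, 3/16, 1/3, 7/16, 5/8, 5/8, 3/4, 13/16, 43/48, 1]
j=0: u_0=13/660 ∈ [0, 1/12) → index 0
j=1: u_1=73/660 ∈ [1/12, 7/48) → index 1
j=2: u_2=133/660 ∈ [3/16, 1/3) → index 3
j=3: u_3=193/660 ∈ [3/16, 1/3) → index 3
j=4: u_4=23/60 ∈ [1/3, 7/16) → index 4
j=5: u_5=313/660 ∈ [7/16, 5/8) → index 5
j=6: u_6=373/660 ∈ [7/16, 5/8) → index 5
j=7: u_7=433/660 ∈ [5/8, 3/4) → index 7
j=8: u_8=493/660 ∈ [5/8, 3/4) → index 7
j=9: u_9=553/660 ∈ [13/16, 43/48) → index 9
j=10: u_10=613/660 ∈ [43/48, 1) → index 10

0 1 3 3 4 5 5 7 7 9 10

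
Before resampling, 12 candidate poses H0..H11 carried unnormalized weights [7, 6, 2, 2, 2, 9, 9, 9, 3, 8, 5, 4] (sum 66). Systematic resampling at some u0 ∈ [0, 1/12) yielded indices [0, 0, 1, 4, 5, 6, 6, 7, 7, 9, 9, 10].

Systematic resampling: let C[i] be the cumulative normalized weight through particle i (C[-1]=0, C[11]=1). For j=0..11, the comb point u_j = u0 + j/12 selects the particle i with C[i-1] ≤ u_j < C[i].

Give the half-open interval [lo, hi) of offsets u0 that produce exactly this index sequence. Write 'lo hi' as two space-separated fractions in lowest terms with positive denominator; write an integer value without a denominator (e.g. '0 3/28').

1/132 1/44

C = [7/66, 13/66, 5/22, 17/66, 19/66, 14/33, 37/66, 23/33, 49/66, 19/22, 31/33, 1]
j=0 picked index 0: u0 ∈ [0, 7/66)
j=1 picked index 0: u0 ∈ [-1/12, 1/44)
j=2 picked index 1: u0 ∈ [-2/33, 1/33)
j=3 picked index 4: u0 ∈ [1/132, 5/132)
j=4 picked index 5: u0 ∈ [-1/22, 1/11)
j=5 picked index 6: u0 ∈ [1/132, 19/132)
j=6 picked index 6: u0 ∈ [-5/66, 2/33)
j=7 picked index 7: u0 ∈ [-1/44, 5/44)
j=8 picked index 7: u0 ∈ [-7/66, 1/33)
j=9 picked index 9: u0 ∈ [-1/132, 5/44)
j=10 picked index 9: u0 ∈ [-1/11, 1/33)
j=11 picked index 10: u0 ∈ [-7/132, 1/44)
intersection: [1/132, 1/44)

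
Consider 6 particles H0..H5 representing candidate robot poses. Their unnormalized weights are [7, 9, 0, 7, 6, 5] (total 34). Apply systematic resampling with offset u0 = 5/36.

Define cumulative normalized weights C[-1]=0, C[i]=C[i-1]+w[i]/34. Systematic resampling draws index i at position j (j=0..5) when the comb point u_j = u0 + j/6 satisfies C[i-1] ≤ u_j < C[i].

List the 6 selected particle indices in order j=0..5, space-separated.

C = [7/34, 8/17, 8/17, 23/34, 29/34, 1]
j=0: u_0=5/36 ∈ [0, 7/34) → index 0
j=1: u_1=11/36 ∈ [7/34, 8/17) → index 1
j=2: u_2=17/36 ∈ [8/17, 23/34) → index 3
j=3: u_3=23/36 ∈ [8/17, 23/34) → index 3
j=4: u_4=29/36 ∈ [23/34, 29/34) → index 4
j=5: u_5=35/36 ∈ [29/34, 1) → index 5

0 1 3 3 4 5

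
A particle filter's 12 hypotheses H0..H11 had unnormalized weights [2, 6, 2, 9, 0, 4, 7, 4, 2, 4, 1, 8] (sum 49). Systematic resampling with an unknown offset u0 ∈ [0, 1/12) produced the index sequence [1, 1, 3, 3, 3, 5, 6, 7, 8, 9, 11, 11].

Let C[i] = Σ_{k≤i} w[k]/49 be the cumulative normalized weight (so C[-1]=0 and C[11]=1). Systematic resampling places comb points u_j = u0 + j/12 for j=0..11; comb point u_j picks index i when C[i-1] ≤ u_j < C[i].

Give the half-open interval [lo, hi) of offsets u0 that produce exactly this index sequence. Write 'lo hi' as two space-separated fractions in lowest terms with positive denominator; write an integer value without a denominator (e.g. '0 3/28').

C = [2/49, 8/49, 10/49, 19/49, 19/49, 23/49, 30/49, 34/49, 36/49, 40/49, 41/49, 1]
j=0 picked index 1: u0 ∈ [2/49, 8/49)
j=1 picked index 1: u0 ∈ [-25/588, 47/588)
j=2 picked index 3: u0 ∈ [11/294, 65/294)
j=3 picked index 3: u0 ∈ [-9/196, 27/196)
j=4 picked index 3: u0 ∈ [-19/147, 8/147)
j=5 picked index 5: u0 ∈ [-17/588, 31/588)
j=6 picked index 6: u0 ∈ [-3/98, 11/98)
j=7 picked index 7: u0 ∈ [17/588, 65/588)
j=8 picked index 8: u0 ∈ [4/147, 10/147)
j=9 picked index 9: u0 ∈ [-3/196, 13/196)
j=10 picked index 11: u0 ∈ [1/294, 1/6)
j=11 picked index 11: u0 ∈ [-47/588, 1/12)
intersection: [2/49, 31/588)

2/49 31/588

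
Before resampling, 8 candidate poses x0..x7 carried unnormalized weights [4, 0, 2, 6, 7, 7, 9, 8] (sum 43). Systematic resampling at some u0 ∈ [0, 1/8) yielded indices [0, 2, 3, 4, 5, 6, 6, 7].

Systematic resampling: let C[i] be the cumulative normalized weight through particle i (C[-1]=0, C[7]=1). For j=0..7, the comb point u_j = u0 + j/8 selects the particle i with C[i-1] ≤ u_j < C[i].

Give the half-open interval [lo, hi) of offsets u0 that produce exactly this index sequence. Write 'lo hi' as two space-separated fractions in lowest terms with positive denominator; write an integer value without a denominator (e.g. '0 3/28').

0 5/344

C = [4/43, 4/43, 6/43, 12/43, 19/43, 26/43, 35/43, 1]
j=0 picked index 0: u0 ∈ [0, 4/43)
j=1 picked index 2: u0 ∈ [-11/344, 5/344)
j=2 picked index 3: u0 ∈ [-19/172, 5/172)
j=3 picked index 4: u0 ∈ [-33/344, 23/344)
j=4 picked index 5: u0 ∈ [-5/86, 9/86)
j=5 picked index 6: u0 ∈ [-7/344, 65/344)
j=6 picked index 6: u0 ∈ [-25/172, 11/172)
j=7 picked index 7: u0 ∈ [-21/344, 1/8)
intersection: [0, 5/344)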